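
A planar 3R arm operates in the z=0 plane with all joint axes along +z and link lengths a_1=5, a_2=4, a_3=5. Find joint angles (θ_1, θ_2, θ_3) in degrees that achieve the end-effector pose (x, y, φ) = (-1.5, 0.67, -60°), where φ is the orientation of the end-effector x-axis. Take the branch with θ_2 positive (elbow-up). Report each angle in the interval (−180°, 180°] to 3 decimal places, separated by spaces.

wrist centre = target − a_3·(cos φ, sin φ) = (-4.0000, 5.0001)
cos θ_2 = (41.0013−5²−4²)/(2·5·4) = 0.0000; θ_2 = 89.9982° (elbow-up)
β = atan2(5.0001,-4.0000) = 128.6591°; ψ = atan2(4.0000,5.0001) = 38.6591°
θ_1 = β − ψ = 90.0000°
θ_3 = φ − θ_1 − θ_2 = 120.0018° (wrapped to (-180°,180°])

90.000 89.998 120.002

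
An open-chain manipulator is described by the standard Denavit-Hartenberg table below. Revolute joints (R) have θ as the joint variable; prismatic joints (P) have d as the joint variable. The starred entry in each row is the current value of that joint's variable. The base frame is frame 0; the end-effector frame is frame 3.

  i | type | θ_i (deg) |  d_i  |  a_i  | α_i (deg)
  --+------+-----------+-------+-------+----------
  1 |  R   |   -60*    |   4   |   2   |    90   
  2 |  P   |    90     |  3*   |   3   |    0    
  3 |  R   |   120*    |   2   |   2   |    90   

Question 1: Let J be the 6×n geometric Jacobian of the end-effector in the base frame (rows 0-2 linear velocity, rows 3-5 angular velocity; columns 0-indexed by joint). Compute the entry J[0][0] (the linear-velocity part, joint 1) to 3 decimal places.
axis z_0 = ẑ; lever o_n−o_0 = (-4.1962,-2.7321,6.0000)
cross product → J_v[:, 0] = (2.7321,-4.1962,0.0000)
J_ω[:, 0] = z_0
entry J[0][0] = 2.7321

2.732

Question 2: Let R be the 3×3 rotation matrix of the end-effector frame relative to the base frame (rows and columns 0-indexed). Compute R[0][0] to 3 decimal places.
End-effector x-axis (col 0 of R) = (-0.4330,0.7500,-0.5000)
R[0][0] = -0.4330

-0.433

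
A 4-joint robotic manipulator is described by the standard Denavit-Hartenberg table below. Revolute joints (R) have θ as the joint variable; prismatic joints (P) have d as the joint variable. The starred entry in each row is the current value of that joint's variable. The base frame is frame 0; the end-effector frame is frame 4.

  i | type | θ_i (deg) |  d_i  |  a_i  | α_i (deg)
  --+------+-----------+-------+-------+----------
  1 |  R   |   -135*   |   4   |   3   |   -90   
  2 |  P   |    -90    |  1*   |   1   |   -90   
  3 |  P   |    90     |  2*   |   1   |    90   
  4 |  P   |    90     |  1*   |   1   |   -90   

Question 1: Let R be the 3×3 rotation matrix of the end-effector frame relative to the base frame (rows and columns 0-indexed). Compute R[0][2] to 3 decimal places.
0.707

End-effector z-axis (col 2 of R) = (0.7071,-0.7071,0.0000)
R[0][2] = 0.7071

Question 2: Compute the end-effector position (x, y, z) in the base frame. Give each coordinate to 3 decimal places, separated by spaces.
-4.243 -4.243 6.000

after link 1: o_1 = (-2.1213, -2.1213, 4.0000)
after link 2: o_2 = (-1.4142, -2.8284, 5.0000)
after link 3: o_3 = (-3.5355, -3.5355, 5.0000)
after link 4: o_4 = (-4.2426, -4.2426, 6.0000)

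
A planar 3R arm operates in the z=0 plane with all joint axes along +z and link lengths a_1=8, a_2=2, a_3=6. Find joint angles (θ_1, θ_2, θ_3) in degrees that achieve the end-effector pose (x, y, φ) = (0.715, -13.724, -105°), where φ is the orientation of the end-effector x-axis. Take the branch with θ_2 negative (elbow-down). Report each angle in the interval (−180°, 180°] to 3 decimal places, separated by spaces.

wrist centre = target − a_3·(cos φ, sin φ) = (2.2679, -7.9284)
cos θ_2 = (68.0037−8²−2²)/(2·8·2) = 0.0001; θ_2 = -89.9934° (elbow-down)
β = atan2(-7.9284,2.2679) = -74.0369°; ψ = atan2(-2.0000,8.0002) = -14.0359°
θ_1 = β − ψ = -60.0011°
θ_3 = φ − θ_1 − θ_2 = 44.9945° (wrapped to (-180°,180°])

-60.001 -89.993 44.995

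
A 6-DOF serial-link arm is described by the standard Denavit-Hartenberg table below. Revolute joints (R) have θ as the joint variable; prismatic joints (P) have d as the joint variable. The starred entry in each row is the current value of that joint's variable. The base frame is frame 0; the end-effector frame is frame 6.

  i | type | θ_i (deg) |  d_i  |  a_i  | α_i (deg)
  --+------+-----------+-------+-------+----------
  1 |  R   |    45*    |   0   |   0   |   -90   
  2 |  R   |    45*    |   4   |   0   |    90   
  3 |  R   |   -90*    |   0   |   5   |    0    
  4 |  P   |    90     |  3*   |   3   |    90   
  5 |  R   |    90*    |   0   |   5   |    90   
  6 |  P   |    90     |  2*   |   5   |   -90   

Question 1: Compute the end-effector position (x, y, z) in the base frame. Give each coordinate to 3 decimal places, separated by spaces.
after link 1: o_1 = (0.0000, 0.0000, 0.0000)
after link 2: o_2 = (-2.8284, 2.8284, 0.0000)
after link 3: o_3 = (0.7071, -0.7071, -0.0000)
after link 4: o_4 = (3.7071, 2.2929, 0.0000)
after link 5: o_5 = (6.2071, 4.7929, 3.5355)
after link 6: o_6 = (10.7426, 2.2574, 2.1213)

10.743 2.257 2.121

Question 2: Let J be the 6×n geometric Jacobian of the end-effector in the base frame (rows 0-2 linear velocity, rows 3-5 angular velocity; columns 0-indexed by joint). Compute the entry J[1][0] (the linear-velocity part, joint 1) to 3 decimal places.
10.743

axis z_0 = ẑ; lever o_n−o_0 = (10.7426,2.2574,2.1213)
cross product → J_v[:, 0] = (-2.2574,10.7426,0.0000)
J_ω[:, 0] = z_0
entry J[1][0] = 10.7426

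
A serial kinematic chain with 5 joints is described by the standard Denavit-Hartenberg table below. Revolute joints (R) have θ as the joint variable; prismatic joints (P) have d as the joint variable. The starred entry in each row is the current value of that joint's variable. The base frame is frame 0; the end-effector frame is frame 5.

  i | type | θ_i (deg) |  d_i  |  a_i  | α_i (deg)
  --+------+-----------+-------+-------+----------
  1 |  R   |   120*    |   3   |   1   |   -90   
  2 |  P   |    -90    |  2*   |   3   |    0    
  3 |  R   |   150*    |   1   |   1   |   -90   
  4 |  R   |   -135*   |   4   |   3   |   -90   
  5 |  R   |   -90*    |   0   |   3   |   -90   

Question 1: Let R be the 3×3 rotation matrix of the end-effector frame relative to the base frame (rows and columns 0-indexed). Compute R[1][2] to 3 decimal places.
-0.660

End-effector z-axis (col 2 of R) = (-0.4356,-0.6597,0.6124)
R[1][2] = -0.6597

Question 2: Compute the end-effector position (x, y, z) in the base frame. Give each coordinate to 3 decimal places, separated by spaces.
-1.624 -7.430 3.471

after link 1: o_1 = (-0.5000, 0.8660, 3.0000)
after link 2: o_2 = (-2.2321, -0.1340, 6.0000)
after link 3: o_3 = (-3.3481, -0.2010, 5.1340)
after link 4: o_4 = (-2.9228, -5.1802, 4.9711)
after link 5: o_5 = (-1.6238, -7.4302, 3.4711)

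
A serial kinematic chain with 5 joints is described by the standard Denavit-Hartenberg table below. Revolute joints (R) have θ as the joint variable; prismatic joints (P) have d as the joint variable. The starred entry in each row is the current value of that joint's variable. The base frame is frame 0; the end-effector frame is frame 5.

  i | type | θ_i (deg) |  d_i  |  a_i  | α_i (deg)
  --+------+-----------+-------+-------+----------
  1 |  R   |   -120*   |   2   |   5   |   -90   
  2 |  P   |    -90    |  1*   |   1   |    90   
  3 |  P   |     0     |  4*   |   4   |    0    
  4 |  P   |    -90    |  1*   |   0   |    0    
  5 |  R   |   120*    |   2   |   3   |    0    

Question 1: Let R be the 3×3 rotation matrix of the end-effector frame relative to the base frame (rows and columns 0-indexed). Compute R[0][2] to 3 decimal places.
0.500

End-effector z-axis (col 2 of R) = (0.5000,0.8660,0.0000)
R[0][2] = 0.5000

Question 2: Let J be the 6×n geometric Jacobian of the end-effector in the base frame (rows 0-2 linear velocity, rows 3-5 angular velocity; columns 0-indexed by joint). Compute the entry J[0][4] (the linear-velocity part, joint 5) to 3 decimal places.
2.250

axis z_4 = (0.5000,0.8660,0.0000); lever o_n−o_4 = (2.2990,0.9821,2.5981)
cross product → J_v[:, 4] = (2.2500,-1.2990,-1.5000)
J_ω[:, 4] = z_4
entry J[0][4] = 2.2500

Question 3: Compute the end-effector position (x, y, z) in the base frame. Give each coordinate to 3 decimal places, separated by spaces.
after link 1: o_1 = (-2.5000, -4.3301, 2.0000)
after link 2: o_2 = (-1.6340, -4.8301, 3.0000)
after link 3: o_3 = (0.3660, -1.3660, 7.0000)
after link 4: o_4 = (0.8660, -0.5000, 7.0000)
after link 5: o_5 = (3.1651, 0.4821, 9.5981)

3.165 0.482 9.598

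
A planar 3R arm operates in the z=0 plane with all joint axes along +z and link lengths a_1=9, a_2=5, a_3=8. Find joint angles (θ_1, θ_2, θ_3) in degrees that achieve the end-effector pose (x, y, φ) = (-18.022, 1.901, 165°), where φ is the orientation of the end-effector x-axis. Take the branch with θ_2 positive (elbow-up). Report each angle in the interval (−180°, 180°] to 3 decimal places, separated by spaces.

151.890 89.995 -76.885

wrist centre = target − a_3·(cos φ, sin φ) = (-10.2946, -0.1696)
cos θ_2 = (106.0074−9²−5²)/(2·9·5) = 0.0001; θ_2 = 89.9953° (elbow-up)
β = atan2(-0.1696,-10.2946) = -179.0564°; ψ = atan2(5.0000,9.0004) = 29.0535°
θ_1 = β − ψ = -208.1099°
θ_3 = φ − θ_1 − θ_2 = -76.8854° (wrapped to (-180°,180°])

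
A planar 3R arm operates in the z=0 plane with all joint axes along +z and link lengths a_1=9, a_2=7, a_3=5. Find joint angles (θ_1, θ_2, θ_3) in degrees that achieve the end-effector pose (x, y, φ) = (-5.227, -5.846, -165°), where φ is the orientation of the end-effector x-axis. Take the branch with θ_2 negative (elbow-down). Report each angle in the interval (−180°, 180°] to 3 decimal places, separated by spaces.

wrist centre = target − a_3·(cos φ, sin φ) = (-0.3974, -4.5519)
cos θ_2 = (20.8777−9²−7²)/(2·9·7) = -0.8660; θ_2 = -150.0028° (elbow-down)
β = atan2(-4.5519,-0.3974) = -94.9891°; ψ = atan2(-3.4997,2.9377) = -49.9899°
θ_1 = β − ψ = -44.9992°
θ_3 = φ − θ_1 − θ_2 = 30.0020° (wrapped to (-180°,180°])

-44.999 -150.003 30.002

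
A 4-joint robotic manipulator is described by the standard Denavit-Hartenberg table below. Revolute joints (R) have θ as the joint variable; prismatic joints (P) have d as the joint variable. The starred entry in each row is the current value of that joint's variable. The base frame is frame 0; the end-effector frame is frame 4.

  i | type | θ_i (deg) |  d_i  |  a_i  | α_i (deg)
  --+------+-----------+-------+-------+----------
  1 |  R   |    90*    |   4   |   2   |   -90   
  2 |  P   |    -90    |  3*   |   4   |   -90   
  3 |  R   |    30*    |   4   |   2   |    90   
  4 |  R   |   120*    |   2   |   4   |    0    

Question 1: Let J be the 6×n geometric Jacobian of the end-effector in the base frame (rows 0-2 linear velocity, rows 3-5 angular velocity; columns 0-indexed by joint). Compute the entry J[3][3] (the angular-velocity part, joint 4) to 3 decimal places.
-0.866

axis z_3 = (-0.8660,0.0000,0.5000); lever o_n−o_3 = (-2.7321,3.4641,-0.7321)
cross product → J_v[:, 3] = (-1.7321,-2.0000,-3.0000)
J_ω[:, 3] = z_3
entry J[3][3] = -0.8660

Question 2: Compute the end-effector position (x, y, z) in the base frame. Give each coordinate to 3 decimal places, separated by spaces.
after link 1: o_1 = (0.0000, 2.0000, 4.0000)
after link 2: o_2 = (-3.0000, 2.0000, 8.0000)
after link 3: o_3 = (-2.0000, 6.0000, 9.7321)
after link 4: o_4 = (-4.7321, 9.4641, 9.0000)

-4.732 9.464 9.000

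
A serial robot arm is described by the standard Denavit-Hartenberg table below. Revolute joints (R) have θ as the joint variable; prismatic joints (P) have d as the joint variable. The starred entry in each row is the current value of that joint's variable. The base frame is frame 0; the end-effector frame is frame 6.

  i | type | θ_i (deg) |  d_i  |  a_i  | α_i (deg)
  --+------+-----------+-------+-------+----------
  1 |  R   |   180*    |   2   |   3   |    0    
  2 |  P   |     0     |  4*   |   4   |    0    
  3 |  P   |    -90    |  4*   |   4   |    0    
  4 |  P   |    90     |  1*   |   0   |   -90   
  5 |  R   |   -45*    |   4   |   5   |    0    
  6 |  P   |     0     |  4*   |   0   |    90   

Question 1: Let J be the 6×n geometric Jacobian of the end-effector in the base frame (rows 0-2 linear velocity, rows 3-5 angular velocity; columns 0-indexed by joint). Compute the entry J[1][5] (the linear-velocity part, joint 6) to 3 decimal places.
prismatic axis z_5 = (-0.0000,-1.0000,0.0000)
J_v[:, 5] = z_5; J_ω[:, 5] = (0,0,0)
entry J[1][5] = -1.0000

-1.000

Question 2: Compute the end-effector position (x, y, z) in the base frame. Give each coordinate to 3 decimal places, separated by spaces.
-10.536 -4.000 14.536

after link 1: o_1 = (-3.0000, 0.0000, 2.0000)
after link 2: o_2 = (-7.0000, 0.0000, 6.0000)
after link 3: o_3 = (-7.0000, 4.0000, 10.0000)
after link 4: o_4 = (-7.0000, 4.0000, 11.0000)
after link 5: o_5 = (-10.5355, 0.0000, 14.5355)
after link 6: o_6 = (-10.5355, -4.0000, 14.5355)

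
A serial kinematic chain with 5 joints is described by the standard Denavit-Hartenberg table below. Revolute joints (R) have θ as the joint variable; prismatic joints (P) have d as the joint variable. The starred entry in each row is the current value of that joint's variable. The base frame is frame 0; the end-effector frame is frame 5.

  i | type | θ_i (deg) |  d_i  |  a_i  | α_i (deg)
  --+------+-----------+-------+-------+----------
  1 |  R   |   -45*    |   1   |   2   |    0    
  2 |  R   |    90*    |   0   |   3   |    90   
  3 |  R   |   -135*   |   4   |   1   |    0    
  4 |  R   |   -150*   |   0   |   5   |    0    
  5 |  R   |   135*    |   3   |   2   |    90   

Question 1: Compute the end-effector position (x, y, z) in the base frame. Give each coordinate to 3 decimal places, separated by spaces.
7.676 -5.052 4.123

after link 1: o_1 = (1.4142, -1.4142, 1.0000)
after link 2: o_2 = (3.5355, 0.7071, 1.0000)
after link 3: o_3 = (5.8640, -2.6213, 0.2929)
after link 4: o_4 = (6.7790, -1.7063, 5.1225)
after link 5: o_5 = (7.6756, -5.0523, 4.1225)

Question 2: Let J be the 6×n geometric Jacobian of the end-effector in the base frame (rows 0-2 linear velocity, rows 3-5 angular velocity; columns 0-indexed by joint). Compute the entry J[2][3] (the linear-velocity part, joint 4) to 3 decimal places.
axis z_3 = (0.7071,-0.7071,0.0000); lever o_n−o_3 = (1.8116,-2.4310,3.8296)
cross product → J_v[:, 3] = (-2.7080,-2.7080,-0.4380)
J_ω[:, 3] = z_3
entry J[2][3] = -0.4380

-0.438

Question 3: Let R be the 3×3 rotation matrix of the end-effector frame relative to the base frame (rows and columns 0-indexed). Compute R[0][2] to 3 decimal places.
End-effector z-axis (col 2 of R) = (-0.3536,-0.3536,0.8660)
R[0][2] = -0.3536

-0.354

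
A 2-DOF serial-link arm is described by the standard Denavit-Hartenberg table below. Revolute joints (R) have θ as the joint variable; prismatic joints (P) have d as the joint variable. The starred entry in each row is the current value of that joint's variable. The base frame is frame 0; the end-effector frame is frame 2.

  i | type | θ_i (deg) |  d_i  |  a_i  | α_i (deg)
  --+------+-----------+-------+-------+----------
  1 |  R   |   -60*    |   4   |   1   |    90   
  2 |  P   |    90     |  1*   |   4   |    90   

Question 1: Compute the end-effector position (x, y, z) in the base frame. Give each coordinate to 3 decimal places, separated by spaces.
-0.366 -1.366 8.000

after link 1: o_1 = (0.5000, -0.8660, 4.0000)
after link 2: o_2 = (-0.3660, -1.3660, 8.0000)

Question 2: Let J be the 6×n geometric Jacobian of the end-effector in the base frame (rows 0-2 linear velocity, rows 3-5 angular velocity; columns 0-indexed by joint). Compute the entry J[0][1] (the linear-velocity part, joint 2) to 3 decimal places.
-0.866

prismatic axis z_1 = (-0.8660,-0.5000,0.0000)
J_v[:, 1] = z_1; J_ω[:, 1] = (0,0,0)
entry J[0][1] = -0.8660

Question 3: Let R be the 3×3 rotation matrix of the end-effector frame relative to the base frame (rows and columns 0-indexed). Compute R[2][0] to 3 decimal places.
1.000

End-effector x-axis (col 0 of R) = (0.0000,-0.0000,1.0000)
R[2][0] = 1.0000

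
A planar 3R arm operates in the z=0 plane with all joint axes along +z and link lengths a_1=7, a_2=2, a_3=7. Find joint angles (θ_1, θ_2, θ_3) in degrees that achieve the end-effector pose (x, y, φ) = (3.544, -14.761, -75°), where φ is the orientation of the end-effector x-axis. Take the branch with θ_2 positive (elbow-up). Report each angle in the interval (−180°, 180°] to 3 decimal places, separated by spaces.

wrist centre = target − a_3·(cos φ, sin φ) = (1.7323, -7.9995)
cos θ_2 = (66.9931−7²−2²)/(2·7·2) = 0.4998; θ_2 = 60.0164° (elbow-up)
β = atan2(-7.9995,1.7323) = -77.7815°; ψ = atan2(1.7323,7.9995) = 12.2190°
θ_1 = β − ψ = -90.0005°
θ_3 = φ − θ_1 − θ_2 = -45.0159° (wrapped to (-180°,180°])

-90.001 60.016 -45.016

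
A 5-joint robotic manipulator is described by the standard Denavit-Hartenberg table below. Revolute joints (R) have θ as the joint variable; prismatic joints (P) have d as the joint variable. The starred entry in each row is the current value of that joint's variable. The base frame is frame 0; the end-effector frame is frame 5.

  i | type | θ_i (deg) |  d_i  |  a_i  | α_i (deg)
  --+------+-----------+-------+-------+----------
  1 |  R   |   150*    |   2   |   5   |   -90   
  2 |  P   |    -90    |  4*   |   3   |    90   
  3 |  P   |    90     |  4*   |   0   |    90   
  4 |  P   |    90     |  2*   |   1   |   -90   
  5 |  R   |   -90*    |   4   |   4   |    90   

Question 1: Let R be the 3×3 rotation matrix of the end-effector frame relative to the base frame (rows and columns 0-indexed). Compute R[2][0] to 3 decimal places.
1.000

End-effector x-axis (col 0 of R) = (0.0000,0.0000,1.0000)
R[2][0] = 1.0000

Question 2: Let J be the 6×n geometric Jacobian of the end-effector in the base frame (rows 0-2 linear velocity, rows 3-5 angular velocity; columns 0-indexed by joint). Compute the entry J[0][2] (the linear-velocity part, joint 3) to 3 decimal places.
0.866

prismatic axis z_2 = (0.8660,-0.5000,0.0000)
J_v[:, 2] = z_2; J_ω[:, 2] = (0,0,0)
entry J[0][2] = 0.8660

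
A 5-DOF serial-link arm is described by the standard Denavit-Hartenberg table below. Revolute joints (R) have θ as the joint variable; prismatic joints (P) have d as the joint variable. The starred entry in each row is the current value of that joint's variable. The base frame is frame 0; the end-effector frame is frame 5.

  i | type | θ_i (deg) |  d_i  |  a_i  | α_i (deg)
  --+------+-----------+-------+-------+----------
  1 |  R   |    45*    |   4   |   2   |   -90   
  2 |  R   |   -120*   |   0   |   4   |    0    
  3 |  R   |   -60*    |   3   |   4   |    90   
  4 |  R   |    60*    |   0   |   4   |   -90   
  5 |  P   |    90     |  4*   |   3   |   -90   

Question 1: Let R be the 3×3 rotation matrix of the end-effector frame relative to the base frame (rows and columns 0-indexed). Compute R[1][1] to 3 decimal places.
End-effector y-axis (col 1 of R) = (-0.2588,-0.9659,0.0000)
R[1][1] = -0.9659

-0.966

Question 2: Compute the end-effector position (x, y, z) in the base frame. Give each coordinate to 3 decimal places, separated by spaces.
-7.778 4.192 10.464

after link 1: o_1 = (1.4142, 1.4142, 4.0000)
after link 2: o_2 = (0.0000, 0.0000, 7.4641)
after link 3: o_3 = (-4.9497, -0.7071, 7.4641)
after link 4: o_4 = (-8.8135, 0.3282, 7.4641)
after link 5: o_5 = (-7.7782, 4.1919, 10.4641)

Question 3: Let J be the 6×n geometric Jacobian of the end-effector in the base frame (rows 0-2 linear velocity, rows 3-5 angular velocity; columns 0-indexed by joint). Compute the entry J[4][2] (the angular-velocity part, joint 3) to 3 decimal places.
axis z_2 = (-0.7071,0.7071,0.0000); lever o_n−o_2 = (-7.7782,4.1919,3.0000)
cross product → J_v[:, 2] = (2.1213,2.1213,2.5359)
J_ω[:, 2] = z_2
entry J[4][2] = 0.7071

0.707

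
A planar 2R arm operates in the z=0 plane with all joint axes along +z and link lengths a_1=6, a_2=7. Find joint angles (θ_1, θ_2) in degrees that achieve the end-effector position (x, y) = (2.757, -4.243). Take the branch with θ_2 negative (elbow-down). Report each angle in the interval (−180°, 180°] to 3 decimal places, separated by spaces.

21.035 -134.999

cos θ_2 = (25.6041−6²−7²)/(2·6·7) = -0.7071; θ_2 = -134.9990° (elbow-down)
β = atan2(-4.2430,2.7570) = -56.9852°; ψ = atan2(-4.9498,1.0503) = -78.0197°
θ_1 = β − ψ = 21.0345°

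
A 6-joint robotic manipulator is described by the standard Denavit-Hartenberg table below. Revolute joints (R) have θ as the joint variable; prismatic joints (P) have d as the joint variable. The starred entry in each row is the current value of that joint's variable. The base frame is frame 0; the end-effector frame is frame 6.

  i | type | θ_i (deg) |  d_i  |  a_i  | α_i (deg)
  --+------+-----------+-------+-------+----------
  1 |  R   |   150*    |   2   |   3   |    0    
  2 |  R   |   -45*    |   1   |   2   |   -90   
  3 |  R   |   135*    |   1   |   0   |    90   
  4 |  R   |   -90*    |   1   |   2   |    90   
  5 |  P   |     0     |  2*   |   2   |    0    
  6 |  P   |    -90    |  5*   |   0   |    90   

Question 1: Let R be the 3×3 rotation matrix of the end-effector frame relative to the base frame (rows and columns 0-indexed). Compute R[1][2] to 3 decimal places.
End-effector z-axis (col 2 of R) = (-0.9659,-0.2588,0.0000)
R[1][2] = -0.2588

-0.259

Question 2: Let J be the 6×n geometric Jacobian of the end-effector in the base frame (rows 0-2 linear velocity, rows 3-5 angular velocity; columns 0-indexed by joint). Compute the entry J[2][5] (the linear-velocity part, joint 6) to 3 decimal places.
0.707

prismatic axis z_5 = (-0.1830,0.6830,0.7071)
J_v[:, 5] = z_5; J_ω[:, 5] = (0,0,0)
entry J[2][5] = 0.7071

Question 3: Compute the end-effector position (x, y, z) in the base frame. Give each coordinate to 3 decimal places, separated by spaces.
-1.682 9.672 7.243

after link 1: o_1 = (-2.5981, 1.5000, 2.0000)
after link 2: o_2 = (-3.1157, 3.4319, 3.0000)
after link 3: o_3 = (-4.0816, 3.1730, 3.0000)
after link 4: o_4 = (-2.3328, 4.3737, 2.2929)
after link 5: o_5 = (-0.7670, 6.2573, 3.7071)
after link 6: o_6 = (-1.6820, 9.6724, 7.2426)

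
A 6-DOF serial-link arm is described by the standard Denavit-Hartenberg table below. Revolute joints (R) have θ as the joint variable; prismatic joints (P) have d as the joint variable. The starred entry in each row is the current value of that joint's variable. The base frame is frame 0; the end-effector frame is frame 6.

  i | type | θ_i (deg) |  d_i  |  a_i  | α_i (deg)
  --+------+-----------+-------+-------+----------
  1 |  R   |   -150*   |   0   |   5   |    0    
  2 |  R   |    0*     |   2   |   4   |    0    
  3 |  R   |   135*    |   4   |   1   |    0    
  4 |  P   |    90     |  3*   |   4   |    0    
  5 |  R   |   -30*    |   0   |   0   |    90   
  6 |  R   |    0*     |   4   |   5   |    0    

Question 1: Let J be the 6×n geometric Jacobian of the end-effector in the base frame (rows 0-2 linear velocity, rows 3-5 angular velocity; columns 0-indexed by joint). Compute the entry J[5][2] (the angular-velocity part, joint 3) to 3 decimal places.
1.000

axis z_2 = (0.0000,0.0000,1.0000); lever o_n−o_2 = (8.3652,4.3120,7.0000)
cross product → J_v[:, 2] = (-4.3120,8.3652,0.0000)
J_ω[:, 2] = z_2
entry J[5][2] = 1.0000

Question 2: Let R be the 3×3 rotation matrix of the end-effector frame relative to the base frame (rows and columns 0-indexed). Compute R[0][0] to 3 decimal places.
End-effector x-axis (col 0 of R) = (0.7071,0.7071,0.0000)
R[0][0] = 0.7071

0.707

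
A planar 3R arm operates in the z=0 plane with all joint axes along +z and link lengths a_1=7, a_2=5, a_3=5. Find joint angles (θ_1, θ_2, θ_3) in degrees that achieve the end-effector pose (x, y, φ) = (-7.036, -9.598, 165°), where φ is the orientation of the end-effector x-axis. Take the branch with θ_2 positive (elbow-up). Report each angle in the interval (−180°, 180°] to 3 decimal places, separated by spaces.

wrist centre = target − a_3·(cos φ, sin φ) = (-2.2064, -10.8921)
cos θ_2 = (123.5058−7²−5²)/(2·7·5) = 0.7072; θ_2 = 44.9903° (elbow-up)
β = atan2(-10.8921,-2.2064) = -101.4512°; ψ = atan2(3.5349,10.5361) = 18.5469°
θ_1 = β − ψ = -119.9982°
θ_3 = φ − θ_1 − θ_2 = -119.9922° (wrapped to (-180°,180°])

-119.998 44.990 -119.992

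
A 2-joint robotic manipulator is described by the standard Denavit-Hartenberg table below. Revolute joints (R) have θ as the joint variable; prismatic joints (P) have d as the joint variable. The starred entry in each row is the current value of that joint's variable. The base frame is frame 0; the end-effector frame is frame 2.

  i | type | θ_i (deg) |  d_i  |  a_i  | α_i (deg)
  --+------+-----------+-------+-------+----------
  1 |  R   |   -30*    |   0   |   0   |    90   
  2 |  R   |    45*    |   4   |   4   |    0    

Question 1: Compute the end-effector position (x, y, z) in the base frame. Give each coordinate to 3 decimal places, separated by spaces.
after link 1: o_1 = (0.0000, 0.0000, 0.0000)
after link 2: o_2 = (0.4495, -4.8783, 2.8284)

0.449 -4.878 2.828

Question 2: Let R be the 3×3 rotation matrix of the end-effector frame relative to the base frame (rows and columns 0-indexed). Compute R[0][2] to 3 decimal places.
End-effector z-axis (col 2 of R) = (-0.5000,-0.8660,0.0000)
R[0][2] = -0.5000

-0.500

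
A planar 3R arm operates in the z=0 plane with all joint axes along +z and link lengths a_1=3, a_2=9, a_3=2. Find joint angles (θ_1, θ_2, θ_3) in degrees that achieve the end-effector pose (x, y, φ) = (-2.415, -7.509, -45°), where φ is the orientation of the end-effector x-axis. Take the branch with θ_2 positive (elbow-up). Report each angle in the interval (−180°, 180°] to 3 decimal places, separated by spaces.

119.987 135.010 60.003

wrist centre = target − a_3·(cos φ, sin φ) = (-3.8292, -6.0948)
cos θ_2 = (51.8093−3²−9²)/(2·3·9) = -0.7072; θ_2 = 135.0104° (elbow-up)
β = atan2(-6.0948,-3.8292) = -122.1402°; ψ = atan2(6.3628,-3.3651) = 117.8732°
θ_1 = β − ψ = -240.0134°
θ_3 = φ − θ_1 − θ_2 = 60.0030° (wrapped to (-180°,180°])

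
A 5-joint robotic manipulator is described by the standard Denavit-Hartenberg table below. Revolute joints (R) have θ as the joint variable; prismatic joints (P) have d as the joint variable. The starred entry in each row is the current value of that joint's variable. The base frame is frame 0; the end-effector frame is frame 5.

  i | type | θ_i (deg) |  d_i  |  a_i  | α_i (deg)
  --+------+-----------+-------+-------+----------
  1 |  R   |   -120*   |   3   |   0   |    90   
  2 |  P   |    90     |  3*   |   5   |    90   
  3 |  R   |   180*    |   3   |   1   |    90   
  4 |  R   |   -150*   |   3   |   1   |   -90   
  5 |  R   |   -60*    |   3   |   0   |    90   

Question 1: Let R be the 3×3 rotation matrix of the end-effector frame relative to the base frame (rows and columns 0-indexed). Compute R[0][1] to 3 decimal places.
0.433

End-effector y-axis (col 1 of R) = (0.4330,0.7500,-0.5000)
R[0][1] = 0.4330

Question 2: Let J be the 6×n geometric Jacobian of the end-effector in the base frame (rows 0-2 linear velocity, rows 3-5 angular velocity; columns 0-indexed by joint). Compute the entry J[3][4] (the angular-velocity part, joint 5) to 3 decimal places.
0.433

axis z_4 = (0.4330,0.7500,-0.5000); lever o_n−o_4 = (1.2990,2.2500,-1.5000)
cross product → J_v[:, 4] = (-0.0000,0.0000,0.0000)
J_ω[:, 4] = z_4
entry J[3][4] = 0.4330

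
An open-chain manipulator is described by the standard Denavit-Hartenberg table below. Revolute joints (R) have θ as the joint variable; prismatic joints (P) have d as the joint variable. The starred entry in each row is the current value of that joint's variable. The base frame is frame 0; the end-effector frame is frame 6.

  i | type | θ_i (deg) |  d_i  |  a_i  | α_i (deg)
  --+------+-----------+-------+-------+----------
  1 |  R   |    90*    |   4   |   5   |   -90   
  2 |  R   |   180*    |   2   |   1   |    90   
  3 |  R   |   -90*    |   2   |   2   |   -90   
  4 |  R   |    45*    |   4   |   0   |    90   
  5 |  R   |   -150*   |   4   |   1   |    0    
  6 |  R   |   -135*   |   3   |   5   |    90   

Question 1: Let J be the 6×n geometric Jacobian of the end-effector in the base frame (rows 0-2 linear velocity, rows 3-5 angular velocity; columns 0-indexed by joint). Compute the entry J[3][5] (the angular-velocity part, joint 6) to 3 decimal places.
0.707

axis z_5 = (0.7071,-0.0000,-0.7071); lever o_n−o_5 = (3.0364,-4.8296,-1.2063)
cross product → J_v[:, 5] = (-3.4151,-1.2941,-3.4151)
J_ω[:, 5] = z_5
entry J[3][5] = 0.7071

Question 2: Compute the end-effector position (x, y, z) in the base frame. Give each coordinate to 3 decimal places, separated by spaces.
after link 1: o_1 = (0.0000, 5.0000, 4.0000)
after link 2: o_2 = (-2.0000, 4.0000, 4.0000)
after link 3: o_3 = (-0.0000, 4.0000, 2.0000)
after link 4: o_4 = (-0.0000, 0.0000, 2.0000)
after link 5: o_5 = (2.2161, 0.5000, -1.4408)
after link 6: o_6 = (5.2524, -4.3296, -2.6471)

5.252 -4.330 -2.647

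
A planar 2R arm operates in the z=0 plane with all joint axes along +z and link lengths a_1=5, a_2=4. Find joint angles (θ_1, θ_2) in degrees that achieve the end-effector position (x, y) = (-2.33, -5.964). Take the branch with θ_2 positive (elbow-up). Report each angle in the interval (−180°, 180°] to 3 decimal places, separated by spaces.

-150.000 90.003

cos θ_2 = (40.9982−5²−4²)/(2·5·4) = -0.0000; θ_2 = 90.0026° (elbow-up)
β = atan2(-5.9640,-2.3300) = -111.3395°; ψ = atan2(4.0000,4.9998) = 38.6608°
θ_1 = β − ψ = -150.0003°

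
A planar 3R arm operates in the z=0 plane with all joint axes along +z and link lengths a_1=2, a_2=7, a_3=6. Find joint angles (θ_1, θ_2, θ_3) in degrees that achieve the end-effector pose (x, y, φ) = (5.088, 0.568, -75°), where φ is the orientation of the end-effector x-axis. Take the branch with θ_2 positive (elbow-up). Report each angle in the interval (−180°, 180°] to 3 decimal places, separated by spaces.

-13.123 90.017 -151.894

wrist centre = target − a_3·(cos φ, sin φ) = (3.5351, 6.3636)
cos θ_2 = (52.9917−2²−7²)/(2·2·7) = -0.0003; θ_2 = 90.0171° (elbow-up)
β = atan2(6.3636,3.5351) = 60.9469°; ψ = atan2(7.0000,1.9979) = 74.0704°
θ_1 = β − ψ = -13.1234°
θ_3 = φ − θ_1 − θ_2 = -151.8936° (wrapped to (-180°,180°])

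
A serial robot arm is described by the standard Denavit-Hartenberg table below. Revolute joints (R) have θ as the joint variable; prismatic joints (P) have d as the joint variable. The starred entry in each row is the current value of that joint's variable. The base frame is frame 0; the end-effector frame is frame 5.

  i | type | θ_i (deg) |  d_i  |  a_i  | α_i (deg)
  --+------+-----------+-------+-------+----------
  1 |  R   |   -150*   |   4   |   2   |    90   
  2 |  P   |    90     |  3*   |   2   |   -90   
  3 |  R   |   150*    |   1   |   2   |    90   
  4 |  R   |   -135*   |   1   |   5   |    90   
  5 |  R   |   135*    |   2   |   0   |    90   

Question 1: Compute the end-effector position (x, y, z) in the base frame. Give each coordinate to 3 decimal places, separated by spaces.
-4.508 1.565 9.055

after link 1: o_1 = (-1.7321, -1.0000, 4.0000)
after link 2: o_2 = (-3.2321, 1.5981, 6.0000)
after link 3: o_3 = (-1.8660, 1.2321, 4.2679)
after link 4: o_4 = (-5.3788, 0.2452, 7.8298)
after link 5: o_5 = (-4.5076, 1.5647, 9.0546)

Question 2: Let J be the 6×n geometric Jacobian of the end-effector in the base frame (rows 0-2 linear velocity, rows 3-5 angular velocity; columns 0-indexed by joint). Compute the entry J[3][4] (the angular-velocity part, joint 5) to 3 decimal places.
0.436

axis z_4 = (0.4356,0.6597,0.6124); lever o_n−o_4 = (0.8712,1.3195,1.2247)
cross product → J_v[:, 4] = (0.0000,0.0000,-0.0000)
J_ω[:, 4] = z_4
entry J[3][4] = 0.4356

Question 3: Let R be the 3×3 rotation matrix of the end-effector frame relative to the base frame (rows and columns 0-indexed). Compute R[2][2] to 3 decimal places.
End-effector z-axis (col 2 of R) = (-0.2518,-0.5638,0.7866)
R[2][2] = 0.7866

0.787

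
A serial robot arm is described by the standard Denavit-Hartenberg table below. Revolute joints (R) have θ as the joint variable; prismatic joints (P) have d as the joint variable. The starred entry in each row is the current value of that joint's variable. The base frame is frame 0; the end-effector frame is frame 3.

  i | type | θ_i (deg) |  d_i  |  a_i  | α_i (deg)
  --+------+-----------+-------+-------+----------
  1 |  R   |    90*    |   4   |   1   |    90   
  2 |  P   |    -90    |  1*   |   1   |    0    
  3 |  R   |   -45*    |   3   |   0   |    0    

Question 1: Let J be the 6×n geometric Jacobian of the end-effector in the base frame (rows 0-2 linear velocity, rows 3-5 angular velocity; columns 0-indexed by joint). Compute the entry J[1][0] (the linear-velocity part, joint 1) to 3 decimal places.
axis z_0 = ẑ; lever o_n−o_0 = (4.0000,1.0000,3.0000)
cross product → J_v[:, 0] = (-1.0000,4.0000,0.0000)
J_ω[:, 0] = z_0
entry J[1][0] = 4.0000

4.000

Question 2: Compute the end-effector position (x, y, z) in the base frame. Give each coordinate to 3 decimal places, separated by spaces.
4.000 1.000 3.000

after link 1: o_1 = (0.0000, 1.0000, 4.0000)
after link 2: o_2 = (1.0000, 1.0000, 3.0000)
after link 3: o_3 = (4.0000, 1.0000, 3.0000)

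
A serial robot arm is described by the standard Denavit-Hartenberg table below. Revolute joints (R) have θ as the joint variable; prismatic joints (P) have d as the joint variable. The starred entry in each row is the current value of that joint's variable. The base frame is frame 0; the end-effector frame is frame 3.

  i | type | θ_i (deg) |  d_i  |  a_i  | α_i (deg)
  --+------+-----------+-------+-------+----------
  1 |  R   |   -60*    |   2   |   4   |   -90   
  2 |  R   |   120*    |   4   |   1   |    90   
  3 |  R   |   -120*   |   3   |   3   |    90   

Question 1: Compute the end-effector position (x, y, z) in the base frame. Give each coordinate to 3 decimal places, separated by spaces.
4.638 -5.230 0.933

after link 1: o_1 = (2.0000, -3.4641, 2.0000)
after link 2: o_2 = (5.2141, -1.0311, 1.1340)
after link 3: o_3 = (4.6381, -5.2296, 0.9330)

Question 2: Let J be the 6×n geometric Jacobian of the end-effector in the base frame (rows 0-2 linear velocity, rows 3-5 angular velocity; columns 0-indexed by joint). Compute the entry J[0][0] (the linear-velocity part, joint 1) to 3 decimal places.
axis z_0 = ẑ; lever o_n−o_0 = (4.6381,-5.2296,0.9330)
cross product → J_v[:, 0] = (5.2296,4.6381,-0.0000)
J_ω[:, 0] = z_0
entry J[0][0] = 5.2296

5.230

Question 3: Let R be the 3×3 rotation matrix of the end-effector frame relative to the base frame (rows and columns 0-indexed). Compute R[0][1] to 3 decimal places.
End-effector y-axis (col 1 of R) = (0.4330,-0.7500,-0.5000)
R[0][1] = 0.4330

0.433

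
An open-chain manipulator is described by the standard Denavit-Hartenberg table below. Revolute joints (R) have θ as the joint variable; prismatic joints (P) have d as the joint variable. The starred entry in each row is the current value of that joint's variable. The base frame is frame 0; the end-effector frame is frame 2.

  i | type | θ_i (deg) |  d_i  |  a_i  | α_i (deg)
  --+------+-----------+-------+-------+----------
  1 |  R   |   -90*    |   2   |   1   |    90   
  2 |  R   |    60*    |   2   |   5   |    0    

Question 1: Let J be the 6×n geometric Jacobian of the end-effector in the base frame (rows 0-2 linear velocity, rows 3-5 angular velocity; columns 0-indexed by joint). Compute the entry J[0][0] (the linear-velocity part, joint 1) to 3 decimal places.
3.500

axis z_0 = ẑ; lever o_n−o_0 = (-2.0000,-3.5000,6.3301)
cross product → J_v[:, 0] = (3.5000,-2.0000,0.0000)
J_ω[:, 0] = z_0
entry J[0][0] = 3.5000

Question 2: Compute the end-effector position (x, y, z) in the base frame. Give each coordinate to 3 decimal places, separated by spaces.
after link 1: o_1 = (0.0000, -1.0000, 2.0000)
after link 2: o_2 = (-2.0000, -3.5000, 6.3301)

-2.000 -3.500 6.330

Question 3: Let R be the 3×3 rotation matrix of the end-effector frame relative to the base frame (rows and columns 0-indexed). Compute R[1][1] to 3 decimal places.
0.866

End-effector y-axis (col 1 of R) = (-0.0000,0.8660,0.5000)
R[1][1] = 0.8660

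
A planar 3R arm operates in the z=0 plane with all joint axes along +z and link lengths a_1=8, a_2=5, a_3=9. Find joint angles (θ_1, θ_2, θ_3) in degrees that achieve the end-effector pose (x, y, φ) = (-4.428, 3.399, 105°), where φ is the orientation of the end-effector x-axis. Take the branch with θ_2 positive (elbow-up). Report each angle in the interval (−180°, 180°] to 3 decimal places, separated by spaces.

wrist centre = target − a_3·(cos φ, sin φ) = (-2.0986, -5.2943)
cos θ_2 = (32.4342−8²−5²)/(2·8·5) = -0.7071; θ_2 = 134.9972° (elbow-up)
β = atan2(-5.2943,-2.0986) = -111.6230°; ψ = atan2(3.5357,4.4646) = 38.3770°
θ_1 = β − ψ = -149.9999°
θ_3 = φ − θ_1 − θ_2 = 120.0027° (wrapped to (-180°,180°])

-150.000 134.997 120.003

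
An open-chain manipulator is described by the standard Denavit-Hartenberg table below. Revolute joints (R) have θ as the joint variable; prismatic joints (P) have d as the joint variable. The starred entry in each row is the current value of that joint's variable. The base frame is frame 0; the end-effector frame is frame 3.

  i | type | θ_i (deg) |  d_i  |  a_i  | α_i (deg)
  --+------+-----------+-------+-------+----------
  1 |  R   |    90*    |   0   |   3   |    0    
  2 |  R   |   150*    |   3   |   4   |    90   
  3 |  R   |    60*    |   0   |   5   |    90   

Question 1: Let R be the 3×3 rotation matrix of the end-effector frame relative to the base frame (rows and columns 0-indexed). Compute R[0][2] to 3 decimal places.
-0.433

End-effector z-axis (col 2 of R) = (-0.4330,-0.7500,-0.5000)
R[0][2] = -0.4330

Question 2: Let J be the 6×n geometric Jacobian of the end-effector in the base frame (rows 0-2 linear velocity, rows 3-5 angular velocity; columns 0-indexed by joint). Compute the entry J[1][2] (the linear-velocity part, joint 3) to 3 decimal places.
3.750

axis z_2 = (-0.8660,0.5000,0.0000); lever o_n−o_2 = (-1.2500,-2.1651,4.3301)
cross product → J_v[:, 2] = (2.1651,3.7500,2.5000)
J_ω[:, 2] = z_2
entry J[1][2] = 3.7500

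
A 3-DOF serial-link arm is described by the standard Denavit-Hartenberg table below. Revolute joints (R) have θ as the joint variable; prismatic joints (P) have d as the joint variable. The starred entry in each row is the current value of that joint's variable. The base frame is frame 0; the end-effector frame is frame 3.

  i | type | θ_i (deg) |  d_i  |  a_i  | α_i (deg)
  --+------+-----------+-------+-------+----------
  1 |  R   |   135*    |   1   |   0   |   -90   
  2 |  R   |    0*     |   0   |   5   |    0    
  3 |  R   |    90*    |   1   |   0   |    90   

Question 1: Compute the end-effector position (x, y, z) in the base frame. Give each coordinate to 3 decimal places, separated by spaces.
after link 1: o_1 = (0.0000, 0.0000, 1.0000)
after link 2: o_2 = (-3.5355, 3.5355, 1.0000)
after link 3: o_3 = (-4.2426, 2.8284, 1.0000)

-4.243 2.828 1.000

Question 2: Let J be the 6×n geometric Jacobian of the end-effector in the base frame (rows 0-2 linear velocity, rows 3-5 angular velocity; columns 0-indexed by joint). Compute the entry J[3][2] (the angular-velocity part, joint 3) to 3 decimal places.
axis z_2 = (-0.7071,-0.7071,0.0000); lever o_n−o_2 = (-0.7071,-0.7071,0.0000)
cross product → J_v[:, 2] = (0.0000,-0.0000,0.0000)
J_ω[:, 2] = z_2
entry J[3][2] = -0.7071

-0.707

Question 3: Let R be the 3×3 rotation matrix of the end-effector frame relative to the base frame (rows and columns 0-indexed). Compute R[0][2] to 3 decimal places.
-0.707

End-effector z-axis (col 2 of R) = (-0.7071,0.7071,0.0000)
R[0][2] = -0.7071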